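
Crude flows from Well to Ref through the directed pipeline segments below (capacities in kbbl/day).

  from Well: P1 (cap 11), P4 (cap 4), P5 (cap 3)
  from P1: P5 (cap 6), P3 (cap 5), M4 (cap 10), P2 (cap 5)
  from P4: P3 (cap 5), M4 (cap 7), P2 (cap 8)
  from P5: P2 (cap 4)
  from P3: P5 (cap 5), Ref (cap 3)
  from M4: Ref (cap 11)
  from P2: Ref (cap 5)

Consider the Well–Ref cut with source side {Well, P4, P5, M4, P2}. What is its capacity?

32

Edges leaving {Well, P4, P5, M4, P2}: Well→P1 (11), P4→P3 (5), M4→Ref (11), P2→Ref (5).
Cut capacity = 11 + 5 + 11 + 5 = 32.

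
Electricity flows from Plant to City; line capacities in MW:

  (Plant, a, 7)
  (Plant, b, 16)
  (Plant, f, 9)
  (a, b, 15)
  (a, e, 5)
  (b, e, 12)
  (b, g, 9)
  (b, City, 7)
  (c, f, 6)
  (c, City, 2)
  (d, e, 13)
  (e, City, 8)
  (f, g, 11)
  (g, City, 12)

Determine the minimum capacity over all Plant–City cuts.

Augment Plant→b→City: bottleneck 7, flow now 7.
Augment Plant→a→e→City: bottleneck 5, flow now 12.
Augment Plant→b→e→City: bottleneck 3, flow now 15.
Augment Plant→b→g→City: bottleneck 6, flow now 21.
Augment Plant→f→g→City: bottleneck 6, flow now 27.
No augmenting path remains; maximum flow = 27.
By max-flow min-cut, the minimum cut capacity equals the max flow.
In the residual graph, reachable from Plant: {Plant, a, b, e, f, g}.
Min-cut edges: b→City (7), e→City (8), g→City (12); capacity 7 + 8 + 12 = 27.

27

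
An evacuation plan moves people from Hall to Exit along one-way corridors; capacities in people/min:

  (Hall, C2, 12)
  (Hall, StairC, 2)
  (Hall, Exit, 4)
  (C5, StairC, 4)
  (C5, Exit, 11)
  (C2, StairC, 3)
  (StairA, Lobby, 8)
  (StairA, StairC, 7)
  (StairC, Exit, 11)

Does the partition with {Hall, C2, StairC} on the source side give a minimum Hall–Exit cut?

No — its capacity is 15, but the minimum cut has capacity 9.

Given cut capacity: 4 + 11 = 15.
Augment Hall→Exit: bottleneck 4, flow now 4.
Augment Hall→StairC→Exit: bottleneck 2, flow now 6.
Augment Hall→C2→StairC→Exit: bottleneck 3, flow now 9.
No augmenting path remains; maximum flow = 9.
In the residual graph, reachable from Hall: {Hall, C2}.
Min-cut edges: Hall→StairC (2), Hall→Exit (4), C2→StairC (3); capacity 2 + 4 + 3 = 9.
Cut capacity 15 exceeds the max flow 9, so it is not minimum.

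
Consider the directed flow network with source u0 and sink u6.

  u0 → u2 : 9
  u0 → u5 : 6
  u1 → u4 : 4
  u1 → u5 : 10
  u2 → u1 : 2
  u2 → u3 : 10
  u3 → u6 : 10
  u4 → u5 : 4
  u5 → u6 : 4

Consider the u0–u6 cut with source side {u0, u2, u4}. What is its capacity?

Edges leaving {u0, u2, u4}: u0→u5 (6), u2→u1 (2), u2→u3 (10), u4→u5 (4).
Cut capacity = 6 + 2 + 10 + 4 = 22.

22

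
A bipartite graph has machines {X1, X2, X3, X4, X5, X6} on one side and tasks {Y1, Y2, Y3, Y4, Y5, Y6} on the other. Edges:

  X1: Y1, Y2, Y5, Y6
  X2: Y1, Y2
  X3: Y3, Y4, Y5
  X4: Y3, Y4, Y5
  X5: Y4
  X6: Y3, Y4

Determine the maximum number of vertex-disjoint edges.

5

Unit-capacity flow: source→left, listed edges, right→sink; max matching = max flow.
Augmenting path X1→Y1 (+1); matched 1.
Augmenting path X2→Y2 (+1); matched 2.
Augmenting path X3→Y3 (+1); matched 3.
Augmenting path X4→Y4 (+1); matched 4.
Augmenting path X5→Y4→X4→Y5 (+1); matched 5.
No augmenting path remains; maximum matching = 5.
König certificate: {X1, X2, Y3, Y4, Y5} is a vertex cover of size 5 (every listed pair touches it), so no matching can be larger.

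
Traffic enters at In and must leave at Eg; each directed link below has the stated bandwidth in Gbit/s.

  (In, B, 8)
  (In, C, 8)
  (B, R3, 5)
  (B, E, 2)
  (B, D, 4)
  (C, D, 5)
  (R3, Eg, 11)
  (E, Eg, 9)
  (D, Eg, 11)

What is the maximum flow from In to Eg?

Augment In→B→R3→Eg: bottleneck 5, flow now 5.
Augment In→B→E→Eg: bottleneck 2, flow now 7.
Augment In→B→D→Eg: bottleneck 1, flow now 8.
Augment In→C→D→Eg: bottleneck 5, flow now 13.
No augmenting path remains; maximum flow = 13.
In the residual graph, reachable from In: {In, C}.
Min-cut edges: In→B (8), C→D (5); capacity 8 + 5 = 13.
This cut is saturated, so no flow can exceed 13.

13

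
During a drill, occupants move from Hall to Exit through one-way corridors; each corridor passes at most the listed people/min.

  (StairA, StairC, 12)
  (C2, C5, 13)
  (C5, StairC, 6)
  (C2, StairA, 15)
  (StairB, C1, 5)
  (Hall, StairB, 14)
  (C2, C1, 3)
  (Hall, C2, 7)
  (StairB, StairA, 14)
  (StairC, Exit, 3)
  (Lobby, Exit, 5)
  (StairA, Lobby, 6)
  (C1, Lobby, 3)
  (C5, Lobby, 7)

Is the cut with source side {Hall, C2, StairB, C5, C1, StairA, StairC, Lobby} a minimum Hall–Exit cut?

Yes — it is a minimum cut (capacity 8).

Given cut capacity: 3 + 5 = 8.
Augment Hall→C2→C5→StairC→Exit: bottleneck 3, flow now 3.
Augment Hall→C2→C5→Lobby→Exit: bottleneck 4, flow now 7.
Augment Hall→StairB→C1→Lobby→Exit: bottleneck 1, flow now 8.
No augmenting path remains; maximum flow = 8.
Cut capacity 8 equals the max flow, so it is a minimum cut.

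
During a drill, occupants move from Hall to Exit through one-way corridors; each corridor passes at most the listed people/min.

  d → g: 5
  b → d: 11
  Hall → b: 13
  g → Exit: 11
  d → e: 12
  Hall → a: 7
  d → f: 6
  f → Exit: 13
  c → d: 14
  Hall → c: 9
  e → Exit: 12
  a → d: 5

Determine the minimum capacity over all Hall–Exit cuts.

Augment Hall→a→d→e→Exit: bottleneck 5, flow now 5.
Augment Hall→b→d→e→Exit: bottleneck 7, flow now 12.
Augment Hall→b→d→f→Exit: bottleneck 4, flow now 16.
Augment Hall→c→d→f→Exit: bottleneck 2, flow now 18.
Augment Hall→c→d→g→Exit: bottleneck 5, flow now 23.
No augmenting path remains; maximum flow = 23.
By max-flow min-cut, the minimum cut capacity equals the max flow.
In the residual graph, reachable from Hall: {Hall, a, b, c, d}.
Min-cut edges: d→e (12), d→f (6), d→g (5); capacity 12 + 6 + 5 = 23.

23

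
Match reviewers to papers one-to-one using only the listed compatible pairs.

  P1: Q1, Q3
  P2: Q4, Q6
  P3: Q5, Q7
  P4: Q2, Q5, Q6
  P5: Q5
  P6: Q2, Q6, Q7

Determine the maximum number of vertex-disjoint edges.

Unit-capacity flow: source→left, listed edges, right→sink; max matching = max flow.
Augmenting path P1→Q1 (+1); matched 1.
Augmenting path P2→Q4 (+1); matched 2.
Augmenting path P3→Q5 (+1); matched 3.
Augmenting path P4→Q2 (+1); matched 4.
Augmenting path P6→Q6 (+1); matched 5.
Augmenting path P5→Q5→P3→Q7 (+1); matched 6.
No augmenting path remains; maximum matching = 6.
König certificate: {P1, P2, P3, P4, P5, P6} is a vertex cover of size 6 (every listed pair touches it), so no matching can be larger.

6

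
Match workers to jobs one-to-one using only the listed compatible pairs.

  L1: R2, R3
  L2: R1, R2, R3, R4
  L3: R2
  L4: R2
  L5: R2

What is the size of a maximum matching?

Unit-capacity flow: source→left, listed edges, right→sink; max matching = max flow.
Augmenting path L1→R2 (+1); matched 1.
Augmenting path L2→R1 (+1); matched 2.
Augmenting path L3→R2→L1→R3 (+1); matched 3.
No augmenting path remains; maximum matching = 3.
König certificate: {L1, L2, R2} is a vertex cover of size 3 (every listed pair touches it), so no matching can be larger.

3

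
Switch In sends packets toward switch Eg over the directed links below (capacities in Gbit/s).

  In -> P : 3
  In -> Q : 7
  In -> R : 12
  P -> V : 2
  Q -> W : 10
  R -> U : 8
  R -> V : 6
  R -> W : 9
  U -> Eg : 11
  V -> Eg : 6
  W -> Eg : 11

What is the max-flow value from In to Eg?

Augment In→P→V→Eg: bottleneck 2, flow now 2.
Augment In→Q→W→Eg: bottleneck 7, flow now 9.
Augment In→R→U→Eg: bottleneck 8, flow now 17.
Augment In→R→V→Eg: bottleneck 4, flow now 21.
No augmenting path remains; maximum flow = 21.
In the residual graph, reachable from In: {In, P}.
Min-cut edges: In→Q (7), In→R (12), P→V (2); capacity 7 + 12 + 2 = 21.
This cut is saturated, so no flow can exceed 21.

21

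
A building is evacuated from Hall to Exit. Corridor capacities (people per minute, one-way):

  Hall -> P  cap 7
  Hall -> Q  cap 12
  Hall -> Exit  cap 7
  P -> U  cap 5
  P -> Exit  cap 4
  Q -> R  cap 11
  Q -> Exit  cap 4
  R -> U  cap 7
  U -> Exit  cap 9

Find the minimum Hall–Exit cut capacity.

Augment Hall→Exit: bottleneck 7, flow now 7.
Augment Hall→P→Exit: bottleneck 4, flow now 11.
Augment Hall→Q→Exit: bottleneck 4, flow now 15.
Augment Hall→P→U→Exit: bottleneck 3, flow now 18.
Augment Hall→Q→R→U→Exit: bottleneck 6, flow now 24.
No augmenting path remains; maximum flow = 24.
By max-flow min-cut, the minimum cut capacity equals the max flow.
In the residual graph, reachable from Hall: {Hall, P, Q, R, U}.
Min-cut edges: Hall→Exit (7), P→Exit (4), Q→Exit (4), U→Exit (9); capacity 7 + 4 + 4 + 9 = 24.

24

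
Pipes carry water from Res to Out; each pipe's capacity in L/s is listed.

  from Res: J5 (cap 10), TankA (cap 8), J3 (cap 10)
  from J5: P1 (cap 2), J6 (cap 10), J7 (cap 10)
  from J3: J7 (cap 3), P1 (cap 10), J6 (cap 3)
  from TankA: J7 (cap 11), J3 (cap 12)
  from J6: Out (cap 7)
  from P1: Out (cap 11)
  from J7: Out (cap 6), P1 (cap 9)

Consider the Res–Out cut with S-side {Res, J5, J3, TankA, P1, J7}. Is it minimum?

No — its capacity is 30, but the minimum cut has capacity 24.

Given cut capacity: 10 + 3 + 11 + 6 = 30.
Augment Res→J5→J6→Out: bottleneck 7, flow now 7.
Augment Res→J5→P1→Out: bottleneck 2, flow now 9.
Augment Res→J5→J7→Out: bottleneck 1, flow now 10.
Augment Res→J3→P1→Out: bottleneck 9, flow now 19.
Augment Res→J3→J7→Out: bottleneck 1, flow now 20.
Augment Res→TankA→J7→Out: bottleneck 4, flow now 24.
No augmenting path remains; maximum flow = 24.
In the residual graph, reachable from Res: {Res, J5, J3, TankA, J6, P1, J7}.
Min-cut edges: J6→Out (7), P1→Out (11), J7→Out (6); capacity 7 + 11 + 6 = 24.
Cut capacity 30 exceeds the max flow 24, so it is not minimum.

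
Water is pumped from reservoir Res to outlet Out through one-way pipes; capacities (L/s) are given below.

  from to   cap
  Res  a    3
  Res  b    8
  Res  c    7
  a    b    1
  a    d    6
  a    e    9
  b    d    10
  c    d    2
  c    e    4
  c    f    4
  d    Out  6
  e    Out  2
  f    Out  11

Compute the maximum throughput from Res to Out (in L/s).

12

Augment Res→a→d→Out: bottleneck 3, flow now 3.
Augment Res→b→d→Out: bottleneck 3, flow now 6.
Augment Res→c→e→Out: bottleneck 2, flow now 8.
Augment Res→c→f→Out: bottleneck 4, flow now 12.
No augmenting path remains; maximum flow = 12.
In the residual graph, reachable from Res: {Res, a, b, c, d, e}.
Min-cut edges: c→f (4), d→Out (6), e→Out (2); capacity 4 + 6 + 2 = 12.
This cut is saturated, so no flow can exceed 12.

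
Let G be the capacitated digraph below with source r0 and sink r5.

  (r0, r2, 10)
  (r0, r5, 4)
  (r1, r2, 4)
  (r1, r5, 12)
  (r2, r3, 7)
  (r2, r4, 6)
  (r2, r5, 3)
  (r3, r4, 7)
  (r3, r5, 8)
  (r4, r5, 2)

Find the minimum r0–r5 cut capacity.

14

Augment r0→r5: bottleneck 4, flow now 4.
Augment r0→r2→r5: bottleneck 3, flow now 7.
Augment r0→r2→r3→r5: bottleneck 7, flow now 14.
No augmenting path remains; maximum flow = 14.
By max-flow min-cut, the minimum cut capacity equals the max flow.
In the residual graph, reachable from r0: {r0}.
Min-cut edges: r0→r2 (10), r0→r5 (4); capacity 10 + 4 = 14.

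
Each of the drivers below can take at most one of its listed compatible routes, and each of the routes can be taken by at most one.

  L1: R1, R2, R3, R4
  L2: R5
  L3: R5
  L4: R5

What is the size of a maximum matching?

Unit-capacity flow: source→left, listed edges, right→sink; max matching = max flow.
Augmenting path L1→R1 (+1); matched 1.
Augmenting path L2→R5 (+1); matched 2.
No augmenting path remains; maximum matching = 2.
König certificate: {L1, R5} is a vertex cover of size 2 (every listed pair touches it), so no matching can be larger.

2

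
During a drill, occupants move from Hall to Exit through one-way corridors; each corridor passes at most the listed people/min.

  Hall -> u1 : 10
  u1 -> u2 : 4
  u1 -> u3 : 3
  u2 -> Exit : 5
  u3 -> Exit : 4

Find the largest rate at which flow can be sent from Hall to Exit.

7

Augment Hall→u1→u2→Exit: bottleneck 4, flow now 4.
Augment Hall→u1→u3→Exit: bottleneck 3, flow now 7.
No augmenting path remains; maximum flow = 7.
In the residual graph, reachable from Hall: {Hall, u1}.
Min-cut edges: u1→u2 (4), u1→u3 (3); capacity 4 + 3 = 7.
This cut is saturated, so no flow can exceed 7.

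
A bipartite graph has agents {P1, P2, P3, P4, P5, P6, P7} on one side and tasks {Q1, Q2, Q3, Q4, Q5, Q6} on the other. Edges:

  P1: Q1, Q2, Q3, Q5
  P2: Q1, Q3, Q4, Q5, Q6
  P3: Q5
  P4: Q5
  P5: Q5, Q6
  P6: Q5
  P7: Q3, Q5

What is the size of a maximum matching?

5

Unit-capacity flow: source→left, listed edges, right→sink; max matching = max flow.
Augmenting path P1→Q1 (+1); matched 1.
Augmenting path P2→Q3 (+1); matched 2.
Augmenting path P3→Q5 (+1); matched 3.
Augmenting path P5→Q6 (+1); matched 4.
Augmenting path P7→Q3→P2→Q4 (+1); matched 5.
No augmenting path remains; maximum matching = 5.
König certificate: {P1, P2, P5, P7, Q5} is a vertex cover of size 5 (every listed pair touches it), so no matching can be larger.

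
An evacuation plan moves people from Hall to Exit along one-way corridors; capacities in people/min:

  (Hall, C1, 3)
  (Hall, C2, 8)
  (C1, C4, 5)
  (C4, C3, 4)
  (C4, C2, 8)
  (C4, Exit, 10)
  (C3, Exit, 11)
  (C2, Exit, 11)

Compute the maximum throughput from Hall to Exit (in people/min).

Augment Hall→C2→Exit: bottleneck 8, flow now 8.
Augment Hall→C1→C4→Exit: bottleneck 3, flow now 11.
No augmenting path remains; maximum flow = 11.
In the residual graph, reachable from Hall: {Hall}.
Min-cut edges: Hall→C1 (3), Hall→C2 (8); capacity 3 + 8 = 11.
This cut is saturated, so no flow can exceed 11.

11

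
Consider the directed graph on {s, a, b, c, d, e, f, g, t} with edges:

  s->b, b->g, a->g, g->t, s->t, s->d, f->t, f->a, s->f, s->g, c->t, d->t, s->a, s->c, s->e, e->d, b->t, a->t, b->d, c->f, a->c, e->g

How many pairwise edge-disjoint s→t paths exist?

Assign every edge capacity 1; by Menger, the answer equals the max flow.
Path s→t (+1); total 1.
Path s→a→t (+1); total 2.
Path s→b→t (+1); total 3.
Path s→c→t (+1); total 4.
Path s→d→t (+1); total 5.
Path s→f→t (+1); total 6.
Path s→g→t (+1); total 7.
No residual s→t path; max flow = 7.
Certifying cut of size 7: {d→t, g→t, s→a, s→b, s→c, s→f, s→t}.

7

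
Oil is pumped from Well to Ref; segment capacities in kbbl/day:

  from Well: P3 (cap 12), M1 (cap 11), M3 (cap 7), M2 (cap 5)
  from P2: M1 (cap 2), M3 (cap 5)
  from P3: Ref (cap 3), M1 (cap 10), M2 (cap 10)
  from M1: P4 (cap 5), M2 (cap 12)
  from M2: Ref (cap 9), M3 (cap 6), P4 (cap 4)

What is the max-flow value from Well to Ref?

12

Augment Well→P3→Ref: bottleneck 3, flow now 3.
Augment Well→M2→Ref: bottleneck 5, flow now 8.
Augment Well→P3→M2→Ref: bottleneck 4, flow now 12.
No augmenting path remains; maximum flow = 12.
In the residual graph, reachable from Well: {Well, P3, M1, M2, M3, P4}.
Min-cut edges: P3→Ref (3), M2→Ref (9); capacity 3 + 9 = 12.
This cut is saturated, so no flow can exceed 12.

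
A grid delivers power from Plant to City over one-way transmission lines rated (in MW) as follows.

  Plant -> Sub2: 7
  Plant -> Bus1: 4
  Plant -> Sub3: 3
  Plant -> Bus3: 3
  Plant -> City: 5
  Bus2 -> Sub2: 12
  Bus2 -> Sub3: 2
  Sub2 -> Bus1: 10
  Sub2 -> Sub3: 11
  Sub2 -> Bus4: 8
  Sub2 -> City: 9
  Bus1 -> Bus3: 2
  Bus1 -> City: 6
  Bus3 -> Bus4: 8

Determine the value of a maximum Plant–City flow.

16

Augment Plant→City: bottleneck 5, flow now 5.
Augment Plant→Sub2→City: bottleneck 7, flow now 12.
Augment Plant→Bus1→City: bottleneck 4, flow now 16.
No augmenting path remains; maximum flow = 16.
In the residual graph, reachable from Plant: {Plant, Sub3, Bus3, Bus4}.
Min-cut edges: Plant→Sub2 (7), Plant→Bus1 (4), Plant→City (5); capacity 7 + 4 + 5 = 16.
This cut is saturated, so no flow can exceed 16.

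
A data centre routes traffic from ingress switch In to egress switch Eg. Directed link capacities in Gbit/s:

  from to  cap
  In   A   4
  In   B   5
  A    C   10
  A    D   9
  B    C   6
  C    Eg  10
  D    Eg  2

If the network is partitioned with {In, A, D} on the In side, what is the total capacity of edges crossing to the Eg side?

17

Edges leaving {In, A, D}: In→B (5), A→C (10), D→Eg (2).
Cut capacity = 5 + 10 + 2 = 17.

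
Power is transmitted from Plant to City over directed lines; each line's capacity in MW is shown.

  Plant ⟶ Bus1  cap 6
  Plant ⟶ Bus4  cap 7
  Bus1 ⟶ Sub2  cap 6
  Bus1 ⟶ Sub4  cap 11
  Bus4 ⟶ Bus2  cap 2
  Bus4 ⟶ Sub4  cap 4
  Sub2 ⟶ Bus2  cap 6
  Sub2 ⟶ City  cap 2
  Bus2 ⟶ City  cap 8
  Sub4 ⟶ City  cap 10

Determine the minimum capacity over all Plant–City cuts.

Augment Plant→Bus1→Sub2→City: bottleneck 2, flow now 2.
Augment Plant→Bus1→Sub4→City: bottleneck 4, flow now 6.
Augment Plant→Bus4→Bus2→City: bottleneck 2, flow now 8.
Augment Plant→Bus4→Sub4→City: bottleneck 4, flow now 12.
No augmenting path remains; maximum flow = 12.
By max-flow min-cut, the minimum cut capacity equals the max flow.
In the residual graph, reachable from Plant: {Plant, Bus4}.
Min-cut edges: Plant→Bus1 (6), Bus4→Bus2 (2), Bus4→Sub4 (4); capacity 6 + 2 + 4 = 12.

12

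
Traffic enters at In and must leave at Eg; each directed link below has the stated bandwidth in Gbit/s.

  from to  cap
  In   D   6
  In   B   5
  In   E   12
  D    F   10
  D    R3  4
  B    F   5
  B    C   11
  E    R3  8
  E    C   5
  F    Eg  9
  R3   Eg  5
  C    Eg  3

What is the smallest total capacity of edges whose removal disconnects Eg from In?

Augment In→D→F→Eg: bottleneck 6, flow now 6.
Augment In→B→F→Eg: bottleneck 3, flow now 9.
Augment In→B→C→Eg: bottleneck 2, flow now 11.
Augment In→E→R3→Eg: bottleneck 5, flow now 16.
Augment In→E→C→Eg: bottleneck 1, flow now 17.
No augmenting path remains; maximum flow = 17.
By max-flow min-cut, the minimum cut capacity equals the max flow.
In the residual graph, reachable from In: {In, D, B, E, F, R3, C}.
Min-cut edges: F→Eg (9), R3→Eg (5), C→Eg (3); capacity 9 + 5 + 3 = 17.

17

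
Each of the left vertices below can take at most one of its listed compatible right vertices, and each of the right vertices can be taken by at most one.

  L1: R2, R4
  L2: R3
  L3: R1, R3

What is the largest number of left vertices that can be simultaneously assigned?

Unit-capacity flow: source→left, listed edges, right→sink; max matching = max flow.
Augmenting path L1→R2 (+1); matched 1.
Augmenting path L2→R3 (+1); matched 2.
Augmenting path L3→R1 (+1); matched 3.
No augmenting path remains; maximum matching = 3.
König certificate: {L1, L2, L3} is a vertex cover of size 3 (every listed pair touches it), so no matching can be larger.

3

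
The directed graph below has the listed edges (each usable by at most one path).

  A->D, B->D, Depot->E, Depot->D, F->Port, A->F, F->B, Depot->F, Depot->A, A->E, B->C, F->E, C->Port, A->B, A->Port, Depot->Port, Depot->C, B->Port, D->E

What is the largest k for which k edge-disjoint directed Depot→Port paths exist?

Assign every edge capacity 1; by Menger, the answer equals the max flow.
Path Depot→Port (+1); total 1.
Path Depot→A→Port (+1); total 2.
Path Depot→C→Port (+1); total 3.
Path Depot→F→Port (+1); total 4.
No residual Depot→Port path; max flow = 4.
Certifying cut of size 4: {Depot→A, Depot→C, Depot→F, Depot→Port}.

4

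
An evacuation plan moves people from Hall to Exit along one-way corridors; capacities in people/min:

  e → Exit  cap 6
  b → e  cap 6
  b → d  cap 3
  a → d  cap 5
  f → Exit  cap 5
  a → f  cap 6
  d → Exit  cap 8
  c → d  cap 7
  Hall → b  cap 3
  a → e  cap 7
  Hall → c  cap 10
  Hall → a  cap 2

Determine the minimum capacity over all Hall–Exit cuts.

12

Augment Hall→a→d→Exit: bottleneck 2, flow now 2.
Augment Hall→b→d→Exit: bottleneck 3, flow now 5.
Augment Hall→c→d→Exit: bottleneck 3, flow now 8.
Augment Hall→c→d→a→e→Exit: bottleneck 2, flow now 10. (uses reverse residual edge)
Augment Hall→c→d→b→e→Exit: bottleneck 2, flow now 12. (uses reverse residual edge)
No augmenting path remains; maximum flow = 12.
By max-flow min-cut, the minimum cut capacity equals the max flow.
In the residual graph, reachable from Hall: {Hall, c}.
Min-cut edges: Hall→a (2), Hall→b (3), c→d (7); capacity 2 + 3 + 7 = 12.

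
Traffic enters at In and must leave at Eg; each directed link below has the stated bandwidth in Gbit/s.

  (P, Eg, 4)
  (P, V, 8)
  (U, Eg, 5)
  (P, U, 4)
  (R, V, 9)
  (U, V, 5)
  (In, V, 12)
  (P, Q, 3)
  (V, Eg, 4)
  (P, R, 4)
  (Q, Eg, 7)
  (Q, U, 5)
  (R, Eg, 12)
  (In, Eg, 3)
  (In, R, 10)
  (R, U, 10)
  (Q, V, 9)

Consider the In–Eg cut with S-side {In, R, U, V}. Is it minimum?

No — its capacity is 24, but the minimum cut has capacity 17.

Given cut capacity: 3 + 12 + 5 + 4 = 24.
Augment In→Eg: bottleneck 3, flow now 3.
Augment In→R→Eg: bottleneck 10, flow now 13.
Augment In→V→Eg: bottleneck 4, flow now 17.
No augmenting path remains; maximum flow = 17.
In the residual graph, reachable from In: {In, V}.
Min-cut edges: In→R (10), In→Eg (3), V→Eg (4); capacity 10 + 3 + 4 = 17.
Cut capacity 24 exceeds the max flow 17, so it is not minimum.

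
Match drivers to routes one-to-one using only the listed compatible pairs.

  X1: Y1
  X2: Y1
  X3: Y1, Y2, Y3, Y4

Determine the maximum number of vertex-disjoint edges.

2

Unit-capacity flow: source→left, listed edges, right→sink; max matching = max flow.
Augmenting path X1→Y1 (+1); matched 1.
Augmenting path X3→Y2 (+1); matched 2.
No augmenting path remains; maximum matching = 2.
König certificate: {X3, Y1} is a vertex cover of size 2 (every listed pair touches it), so no matching can be larger.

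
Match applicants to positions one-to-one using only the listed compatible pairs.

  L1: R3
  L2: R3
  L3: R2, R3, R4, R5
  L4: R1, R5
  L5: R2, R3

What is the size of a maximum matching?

Unit-capacity flow: source→left, listed edges, right→sink; max matching = max flow.
Augmenting path L1→R3 (+1); matched 1.
Augmenting path L3→R2 (+1); matched 2.
Augmenting path L4→R1 (+1); matched 3.
Augmenting path L5→R2→L3→R4 (+1); matched 4.
No augmenting path remains; maximum matching = 4.
König certificate: {L3, L4, L5, R3} is a vertex cover of size 4 (every listed pair touches it), so no matching can be larger.

4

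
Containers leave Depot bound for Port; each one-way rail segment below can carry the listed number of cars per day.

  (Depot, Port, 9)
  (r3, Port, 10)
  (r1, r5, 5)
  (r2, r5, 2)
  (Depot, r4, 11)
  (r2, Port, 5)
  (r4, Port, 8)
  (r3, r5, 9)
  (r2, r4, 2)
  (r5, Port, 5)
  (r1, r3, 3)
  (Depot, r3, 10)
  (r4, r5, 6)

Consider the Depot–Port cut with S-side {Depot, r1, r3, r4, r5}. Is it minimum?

Given cut capacity: 9 + 10 + 8 + 5 = 32.
Augment Depot→Port: bottleneck 9, flow now 9.
Augment Depot→r3→Port: bottleneck 10, flow now 19.
Augment Depot→r4→Port: bottleneck 8, flow now 27.
Augment Depot→r4→r5→Port: bottleneck 3, flow now 30.
No augmenting path remains; maximum flow = 30.
In the residual graph, reachable from Depot: {Depot}.
Min-cut edges: Depot→r3 (10), Depot→r4 (11), Depot→Port (9); capacity 10 + 11 + 9 = 30.
Cut capacity 32 exceeds the max flow 30, so it is not minimum.

No — its capacity is 32, but the minimum cut has capacity 30.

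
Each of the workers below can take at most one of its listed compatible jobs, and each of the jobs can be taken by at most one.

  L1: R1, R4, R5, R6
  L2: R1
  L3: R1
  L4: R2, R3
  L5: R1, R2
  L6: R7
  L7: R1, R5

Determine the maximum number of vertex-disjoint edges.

6

Unit-capacity flow: source→left, listed edges, right→sink; max matching = max flow.
Augmenting path L1→R1 (+1); matched 1.
Augmenting path L4→R2 (+1); matched 2.
Augmenting path L6→R7 (+1); matched 3.
Augmenting path L7→R5 (+1); matched 4.
Augmenting path L2→R1→L1→R4 (+1); matched 5.
Augmenting path L5→R2→L4→R3 (+1); matched 6.
No augmenting path remains; maximum matching = 6.
König certificate: {L1, L4, L5, L6, L7, R1} is a vertex cover of size 6 (every listed pair touches it), so no matching can be larger.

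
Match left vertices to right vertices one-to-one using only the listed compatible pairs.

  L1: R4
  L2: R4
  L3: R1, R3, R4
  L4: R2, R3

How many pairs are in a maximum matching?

3

Unit-capacity flow: source→left, listed edges, right→sink; max matching = max flow.
Augmenting path L1→R4 (+1); matched 1.
Augmenting path L3→R1 (+1); matched 2.
Augmenting path L4→R2 (+1); matched 3.
No augmenting path remains; maximum matching = 3.
König certificate: {L3, L4, R4} is a vertex cover of size 3 (every listed pair touches it), so no matching can be larger.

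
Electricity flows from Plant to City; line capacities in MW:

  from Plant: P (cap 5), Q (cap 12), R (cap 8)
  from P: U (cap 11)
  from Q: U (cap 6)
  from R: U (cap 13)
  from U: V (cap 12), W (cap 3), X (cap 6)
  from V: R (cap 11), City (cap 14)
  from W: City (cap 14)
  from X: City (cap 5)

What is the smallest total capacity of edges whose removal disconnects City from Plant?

19

Augment Plant→P→U→V→City: bottleneck 5, flow now 5.
Augment Plant→Q→U→V→City: bottleneck 6, flow now 11.
Augment Plant→R→U→V→City: bottleneck 1, flow now 12.
Augment Plant→R→U→W→City: bottleneck 3, flow now 15.
Augment Plant→R→U→X→City: bottleneck 4, flow now 19.
No augmenting path remains; maximum flow = 19.
By max-flow min-cut, the minimum cut capacity equals the max flow.
In the residual graph, reachable from Plant: {Plant, Q}.
Min-cut edges: Plant→P (5), Plant→R (8), Q→U (6); capacity 5 + 8 + 6 = 19.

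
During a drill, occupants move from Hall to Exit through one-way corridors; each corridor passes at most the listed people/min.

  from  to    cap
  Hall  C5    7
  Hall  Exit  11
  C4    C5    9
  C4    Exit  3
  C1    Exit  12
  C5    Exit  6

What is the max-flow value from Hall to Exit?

Augment Hall→Exit: bottleneck 11, flow now 11.
Augment Hall→C5→Exit: bottleneck 6, flow now 17.
No augmenting path remains; maximum flow = 17.
In the residual graph, reachable from Hall: {Hall, C5}.
Min-cut edges: Hall→Exit (11), C5→Exit (6); capacity 11 + 6 = 17.
This cut is saturated, so no flow can exceed 17.

17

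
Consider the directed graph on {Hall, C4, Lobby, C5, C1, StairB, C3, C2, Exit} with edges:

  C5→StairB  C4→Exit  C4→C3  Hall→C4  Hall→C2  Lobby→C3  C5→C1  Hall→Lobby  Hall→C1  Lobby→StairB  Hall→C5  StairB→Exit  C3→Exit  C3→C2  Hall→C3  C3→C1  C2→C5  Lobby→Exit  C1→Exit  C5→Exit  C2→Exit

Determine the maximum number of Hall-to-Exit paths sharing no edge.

6

Assign every edge capacity 1; by Menger, the answer equals the max flow.
Path Hall→C4→Exit (+1); total 1.
Path Hall→Lobby→Exit (+1); total 2.
Path Hall→C5→Exit (+1); total 3.
Path Hall→C1→Exit (+1); total 4.
Path Hall→C3→Exit (+1); total 5.
Path Hall→C2→Exit (+1); total 6.
No residual Hall→Exit path; max flow = 6.
Certifying cut of size 6: {Hall→C1, Hall→C2, Hall→C3, Hall→C4, Hall→C5, Hall→Lobby}.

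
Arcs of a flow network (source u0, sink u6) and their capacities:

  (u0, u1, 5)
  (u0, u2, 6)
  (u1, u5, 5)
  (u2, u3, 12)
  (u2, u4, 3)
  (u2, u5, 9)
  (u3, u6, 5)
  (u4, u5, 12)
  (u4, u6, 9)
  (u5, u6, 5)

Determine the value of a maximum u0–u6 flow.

11

Augment u0→u1→u5→u6: bottleneck 5, flow now 5.
Augment u0→u2→u3→u6: bottleneck 5, flow now 10.
Augment u0→u2→u4→u6: bottleneck 1, flow now 11.
No augmenting path remains; maximum flow = 11.
In the residual graph, reachable from u0: {u0}.
Min-cut edges: u0→u1 (5), u0→u2 (6); capacity 5 + 6 = 11.
This cut is saturated, so no flow can exceed 11.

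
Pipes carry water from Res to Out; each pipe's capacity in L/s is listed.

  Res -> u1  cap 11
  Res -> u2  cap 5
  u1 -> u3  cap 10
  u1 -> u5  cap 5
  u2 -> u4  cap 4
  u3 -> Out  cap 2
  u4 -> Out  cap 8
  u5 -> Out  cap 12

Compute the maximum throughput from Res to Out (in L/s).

11

Augment Res→u1→u3→Out: bottleneck 2, flow now 2.
Augment Res→u1→u5→Out: bottleneck 5, flow now 7.
Augment Res→u2→u4→Out: bottleneck 4, flow now 11.
No augmenting path remains; maximum flow = 11.
In the residual graph, reachable from Res: {Res, u1, u2, u3}.
Min-cut edges: u1→u5 (5), u2→u4 (4), u3→Out (2); capacity 5 + 4 + 2 = 11.
This cut is saturated, so no flow can exceed 11.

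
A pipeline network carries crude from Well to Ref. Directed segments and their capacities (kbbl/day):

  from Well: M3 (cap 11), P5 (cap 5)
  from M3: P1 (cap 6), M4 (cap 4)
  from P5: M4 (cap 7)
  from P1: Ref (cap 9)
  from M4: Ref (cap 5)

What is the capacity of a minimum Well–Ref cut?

11

Augment Well→M3→P1→Ref: bottleneck 6, flow now 6.
Augment Well→M3→M4→Ref: bottleneck 4, flow now 10.
Augment Well→P5→M4→Ref: bottleneck 1, flow now 11.
No augmenting path remains; maximum flow = 11.
By max-flow min-cut, the minimum cut capacity equals the max flow.
In the residual graph, reachable from Well: {Well, M3, P5, M4}.
Min-cut edges: M3→P1 (6), M4→Ref (5); capacity 6 + 5 = 11.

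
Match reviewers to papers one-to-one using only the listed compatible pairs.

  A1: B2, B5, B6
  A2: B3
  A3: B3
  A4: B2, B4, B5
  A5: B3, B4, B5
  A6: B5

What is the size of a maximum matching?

5

Unit-capacity flow: source→left, listed edges, right→sink; max matching = max flow.
Augmenting path A1→B2 (+1); matched 1.
Augmenting path A2→B3 (+1); matched 2.
Augmenting path A4→B4 (+1); matched 3.
Augmenting path A5→B5 (+1); matched 4.
Augmenting path A6→B5→A5→B4→A4→B2→A1→B6 (+1); matched 5.
No augmenting path remains; maximum matching = 5.
König certificate: {A1, A4, A5, A6, B3} is a vertex cover of size 5 (every listed pair touches it), so no matching can be larger.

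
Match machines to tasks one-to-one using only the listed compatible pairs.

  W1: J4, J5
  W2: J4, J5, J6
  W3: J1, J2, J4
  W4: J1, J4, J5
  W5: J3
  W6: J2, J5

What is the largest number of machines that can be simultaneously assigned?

6

Unit-capacity flow: source→left, listed edges, right→sink; max matching = max flow.
Augmenting path W1→J4 (+1); matched 1.
Augmenting path W2→J5 (+1); matched 2.
Augmenting path W3→J1 (+1); matched 3.
Augmenting path W5→J3 (+1); matched 4.
Augmenting path W6→J2 (+1); matched 5.
Augmenting path W4→J5→W2→J6 (+1); matched 6.
No augmenting path remains; maximum matching = 6.
König certificate: {W1, W2, W3, W4, W5, W6} is a vertex cover of size 6 (every listed pair touches it), so no matching can be larger.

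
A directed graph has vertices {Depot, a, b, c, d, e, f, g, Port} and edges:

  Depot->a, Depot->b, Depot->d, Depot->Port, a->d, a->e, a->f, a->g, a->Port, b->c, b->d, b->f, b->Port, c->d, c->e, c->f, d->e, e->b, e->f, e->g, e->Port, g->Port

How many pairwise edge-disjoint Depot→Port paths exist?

Assign every edge capacity 1; by Menger, the answer equals the max flow.
Path Depot→Port (+1); total 1.
Path Depot→a→Port (+1); total 2.
Path Depot→b→Port (+1); total 3.
Path Depot→d→e→Port (+1); total 4.
No residual Depot→Port path; max flow = 4.
Certifying cut of size 4: {Depot→Port, Depot→a, Depot→b, Depot→d}.

4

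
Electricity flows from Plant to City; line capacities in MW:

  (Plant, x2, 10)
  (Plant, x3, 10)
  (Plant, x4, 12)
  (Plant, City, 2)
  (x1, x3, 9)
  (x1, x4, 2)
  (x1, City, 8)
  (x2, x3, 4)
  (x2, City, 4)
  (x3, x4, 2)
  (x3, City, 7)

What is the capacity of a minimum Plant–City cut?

Augment Plant→City: bottleneck 2, flow now 2.
Augment Plant→x2→City: bottleneck 4, flow now 6.
Augment Plant→x3→City: bottleneck 7, flow now 13.
No augmenting path remains; maximum flow = 13.
By max-flow min-cut, the minimum cut capacity equals the max flow.
In the residual graph, reachable from Plant: {Plant, x2, x3, x4}.
Min-cut edges: Plant→City (2), x2→City (4), x3→City (7); capacity 2 + 4 + 7 = 13.

13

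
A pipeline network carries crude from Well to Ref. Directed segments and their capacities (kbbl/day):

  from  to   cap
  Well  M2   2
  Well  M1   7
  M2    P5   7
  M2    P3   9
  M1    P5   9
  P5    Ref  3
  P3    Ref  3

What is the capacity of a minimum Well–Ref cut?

5

Augment Well→M2→P5→Ref: bottleneck 2, flow now 2.
Augment Well→M1→P5→Ref: bottleneck 1, flow now 3.
Augment Well→M1→P5→M2→P3→Ref: bottleneck 2, flow now 5. (uses reverse residual edge)
No augmenting path remains; maximum flow = 5.
By max-flow min-cut, the minimum cut capacity equals the max flow.
In the residual graph, reachable from Well: {Well, M1, P5}.
Min-cut edges: Well→M2 (2), P5→Ref (3); capacity 2 + 3 = 5.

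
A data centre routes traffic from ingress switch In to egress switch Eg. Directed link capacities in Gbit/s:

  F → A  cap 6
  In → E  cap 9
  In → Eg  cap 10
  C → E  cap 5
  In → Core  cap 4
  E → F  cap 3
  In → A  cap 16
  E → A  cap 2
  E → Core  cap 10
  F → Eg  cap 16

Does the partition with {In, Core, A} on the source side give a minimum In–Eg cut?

Given cut capacity: 9 + 10 = 19.
Augment In→Eg: bottleneck 10, flow now 10.
Augment In→E→F→Eg: bottleneck 3, flow now 13.
No augmenting path remains; maximum flow = 13.
In the residual graph, reachable from In: {In, E, Core, A}.
Min-cut edges: In→Eg (10), E→F (3); capacity 10 + 3 = 13.
Cut capacity 19 exceeds the max flow 13, so it is not minimum.

No — its capacity is 19, but the minimum cut has capacity 13.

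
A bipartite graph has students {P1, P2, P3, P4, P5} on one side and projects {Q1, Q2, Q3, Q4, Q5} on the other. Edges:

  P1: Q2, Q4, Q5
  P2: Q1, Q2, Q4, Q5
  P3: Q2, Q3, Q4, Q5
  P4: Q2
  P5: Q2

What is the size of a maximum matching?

Unit-capacity flow: source→left, listed edges, right→sink; max matching = max flow.
Augmenting path P1→Q2 (+1); matched 1.
Augmenting path P2→Q1 (+1); matched 2.
Augmenting path P3→Q3 (+1); matched 3.
Augmenting path P4→Q2→P1→Q4 (+1); matched 4.
No augmenting path remains; maximum matching = 4.
König certificate: {P1, P2, P3, Q2} is a vertex cover of size 4 (every listed pair touches it), so no matching can be larger.

4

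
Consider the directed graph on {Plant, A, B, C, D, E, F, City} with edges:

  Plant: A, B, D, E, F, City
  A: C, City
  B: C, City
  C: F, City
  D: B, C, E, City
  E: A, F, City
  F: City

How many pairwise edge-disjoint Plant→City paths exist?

Assign every edge capacity 1; by Menger, the answer equals the max flow.
Path Plant→City (+1); total 1.
Path Plant→A→City (+1); total 2.
Path Plant→B→City (+1); total 3.
Path Plant→D→City (+1); total 4.
Path Plant→E→City (+1); total 5.
Path Plant→F→City (+1); total 6.
No residual Plant→City path; max flow = 6.
Certifying cut of size 6: {Plant→A, Plant→B, Plant→City, Plant→D, Plant→E, Plant→F}.

6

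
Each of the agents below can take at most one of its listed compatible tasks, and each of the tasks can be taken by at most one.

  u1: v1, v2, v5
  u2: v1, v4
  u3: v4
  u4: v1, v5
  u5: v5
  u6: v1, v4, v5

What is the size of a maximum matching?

4

Unit-capacity flow: source→left, listed edges, right→sink; max matching = max flow.
Augmenting path u1→v1 (+1); matched 1.
Augmenting path u2→v4 (+1); matched 2.
Augmenting path u4→v5 (+1); matched 3.
Augmenting path u6→v1→u1→v2 (+1); matched 4.
No augmenting path remains; maximum matching = 4.
König certificate: {u1, v1, v4, v5} is a vertex cover of size 4 (every listed pair touches it), so no matching can be larger.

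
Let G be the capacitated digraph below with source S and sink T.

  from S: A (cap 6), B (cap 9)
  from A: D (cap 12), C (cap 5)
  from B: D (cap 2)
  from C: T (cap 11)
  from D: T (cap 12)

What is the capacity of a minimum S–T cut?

Augment S→A→C→T: bottleneck 5, flow now 5.
Augment S→A→D→T: bottleneck 1, flow now 6.
Augment S→B→D→T: bottleneck 2, flow now 8.
No augmenting path remains; maximum flow = 8.
By max-flow min-cut, the minimum cut capacity equals the max flow.
In the residual graph, reachable from S: {S, B}.
Min-cut edges: S→A (6), B→D (2); capacity 6 + 2 = 8.

8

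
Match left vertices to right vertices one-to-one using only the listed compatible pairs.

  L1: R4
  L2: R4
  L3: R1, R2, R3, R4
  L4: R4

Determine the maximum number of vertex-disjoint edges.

Unit-capacity flow: source→left, listed edges, right→sink; max matching = max flow.
Augmenting path L1→R4 (+1); matched 1.
Augmenting path L3→R1 (+1); matched 2.
No augmenting path remains; maximum matching = 2.
König certificate: {L3, R4} is a vertex cover of size 2 (every listed pair touches it), so no matching can be larger.

2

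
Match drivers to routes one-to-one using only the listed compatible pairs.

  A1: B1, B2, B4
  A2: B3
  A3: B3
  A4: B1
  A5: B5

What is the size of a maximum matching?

4

Unit-capacity flow: source→left, listed edges, right→sink; max matching = max flow.
Augmenting path A1→B1 (+1); matched 1.
Augmenting path A2→B3 (+1); matched 2.
Augmenting path A5→B5 (+1); matched 3.
Augmenting path A4→B1→A1→B2 (+1); matched 4.
No augmenting path remains; maximum matching = 4.
König certificate: {A1, A4, A5, B3} is a vertex cover of size 4 (every listed pair touches it), so no matching can be larger.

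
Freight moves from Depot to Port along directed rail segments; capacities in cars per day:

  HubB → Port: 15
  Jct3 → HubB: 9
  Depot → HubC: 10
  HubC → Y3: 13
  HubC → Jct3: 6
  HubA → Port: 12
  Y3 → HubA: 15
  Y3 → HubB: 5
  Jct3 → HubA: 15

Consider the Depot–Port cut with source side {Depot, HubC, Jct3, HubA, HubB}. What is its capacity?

Edges leaving {Depot, HubC, Jct3, HubA, HubB}: HubC→Y3 (13), HubA→Port (12), HubB→Port (15).
Cut capacity = 13 + 12 + 15 = 40.

40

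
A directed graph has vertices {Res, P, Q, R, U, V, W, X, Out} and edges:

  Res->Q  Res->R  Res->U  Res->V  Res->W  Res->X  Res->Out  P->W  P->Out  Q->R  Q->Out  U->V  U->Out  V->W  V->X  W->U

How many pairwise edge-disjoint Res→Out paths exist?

3

Assign every edge capacity 1; by Menger, the answer equals the max flow.
Path Res→Out (+1); total 1.
Path Res→Q→Out (+1); total 2.
Path Res→U→Out (+1); total 3.
No residual Res→Out path; max flow = 3.
Certifying cut of size 3: {Res→Out, Res→Q, U→Out}.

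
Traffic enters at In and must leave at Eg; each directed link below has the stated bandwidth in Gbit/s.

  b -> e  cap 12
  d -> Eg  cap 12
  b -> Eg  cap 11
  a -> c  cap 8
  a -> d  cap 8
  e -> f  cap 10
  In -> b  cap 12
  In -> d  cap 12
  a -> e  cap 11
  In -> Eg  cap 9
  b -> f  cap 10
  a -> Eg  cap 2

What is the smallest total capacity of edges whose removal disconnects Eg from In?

Augment In→Eg: bottleneck 9, flow now 9.
Augment In→b→Eg: bottleneck 11, flow now 20.
Augment In→d→Eg: bottleneck 12, flow now 32.
No augmenting path remains; maximum flow = 32.
By max-flow min-cut, the minimum cut capacity equals the max flow.
In the residual graph, reachable from In: {In, b, e, f}.
Min-cut edges: In→d (12), In→Eg (9), b→Eg (11); capacity 12 + 9 + 11 = 32.

32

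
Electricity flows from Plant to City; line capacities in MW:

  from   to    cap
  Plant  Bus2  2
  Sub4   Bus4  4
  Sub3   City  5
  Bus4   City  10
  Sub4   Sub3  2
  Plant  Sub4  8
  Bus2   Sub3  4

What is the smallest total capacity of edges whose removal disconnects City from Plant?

8

Augment Plant→Bus2→Sub3→City: bottleneck 2, flow now 2.
Augment Plant→Sub4→Bus4→City: bottleneck 4, flow now 6.
Augment Plant→Sub4→Sub3→City: bottleneck 2, flow now 8.
No augmenting path remains; maximum flow = 8.
By max-flow min-cut, the minimum cut capacity equals the max flow.
In the residual graph, reachable from Plant: {Plant, Sub4}.
Min-cut edges: Plant→Bus2 (2), Sub4→Bus4 (4), Sub4→Sub3 (2); capacity 2 + 4 + 2 = 8.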